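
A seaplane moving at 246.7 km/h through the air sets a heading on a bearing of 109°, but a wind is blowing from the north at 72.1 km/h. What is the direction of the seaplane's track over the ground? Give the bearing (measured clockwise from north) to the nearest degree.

Taking east as x and north as y: velocity relative to the air = (233.259, -80.318) km/h; the air relative to ground = (0.000, -72.100) km/h.
Velocity relative to ground = (233.259, -80.318) + (0.000, -72.100) = (233.259, -152.418) km/h.
Bearing = atan2(233.26, -152.42) = 123.16° clockwise from north.

123°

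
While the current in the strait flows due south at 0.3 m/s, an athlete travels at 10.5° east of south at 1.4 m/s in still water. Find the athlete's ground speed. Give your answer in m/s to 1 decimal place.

Taking east as x and north as y: velocity relative to the water = (0.255, -1.377) m/s; the water relative to ground = (0.000, -0.300) m/s.
Velocity relative to ground = (0.255, -1.377) + (0.000, -0.300) = (0.255, -1.677) m/s.
Speed = |(0.255, -1.677)| = 1.696 m/s.

1.7 m/s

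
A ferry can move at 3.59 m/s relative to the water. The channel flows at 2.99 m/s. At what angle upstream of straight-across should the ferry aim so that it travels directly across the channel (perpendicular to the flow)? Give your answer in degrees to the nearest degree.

To cancel the current, the upstream component of the ferry's velocity must equal the flow: 3.59 sin θ = 2.99.
sin θ = 2.99 / 3.59 = 0.8329.
θ = arcsin(0.8329) = 56.395°.

56°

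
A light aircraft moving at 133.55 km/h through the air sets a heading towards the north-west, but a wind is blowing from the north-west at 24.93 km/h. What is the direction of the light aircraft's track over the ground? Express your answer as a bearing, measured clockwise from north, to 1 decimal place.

315.0°

Taking east as x and north as y: velocity relative to the air = (-94.434, 94.434) km/h; the air relative to ground = (17.628, -17.628) km/h.
Velocity relative to ground = (-94.434, 94.434) + (17.628, -17.628) = (-76.806, 76.806) km/h.
Bearing = atan2(-76.81, 76.81) = 315.00° clockwise from north.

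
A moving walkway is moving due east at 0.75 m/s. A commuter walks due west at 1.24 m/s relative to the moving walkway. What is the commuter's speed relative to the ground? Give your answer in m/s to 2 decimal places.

Taking east as x and north as y: moving walkway velocity = (0.750, 0.000) m/s; commuter velocity relative to moving walkway = (-1.240, 0.000) m/s.
Velocity relative to ground = (0.750, 0.000) + (-1.240, 0.000) = (-0.490, 0.000) m/s.
Speed = |(-0.490, 0.000)| = 0.490 m/s.

0.49 m/s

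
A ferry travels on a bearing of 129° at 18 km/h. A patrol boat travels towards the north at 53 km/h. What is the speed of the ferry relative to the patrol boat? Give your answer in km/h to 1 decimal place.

65.8 km/h

Taking east as x and north as y: ferry velocity = (13.989, -11.328) km/h; patrol boat velocity = (0.000, 53.000) km/h.
Velocity of ferry relative to patrol boat = (13.989, -11.328) − (0.000, 53.000) = (13.989, -64.328) km/h.
Magnitude = |(13.989, -64.328)| = 65.831 km/h.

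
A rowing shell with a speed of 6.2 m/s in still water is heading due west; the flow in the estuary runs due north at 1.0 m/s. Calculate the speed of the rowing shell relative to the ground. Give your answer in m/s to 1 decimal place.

6.3 m/s

Taking east as x and north as y: velocity relative to the water = (-6.200, 0.000) m/s; the water relative to ground = (0.000, 1.000) m/s.
Velocity relative to ground = (-6.200, 0.000) + (0.000, 1.000) = (-6.200, 1.000) m/s.
Speed = |(-6.200, 1.000)| = 6.280 m/s.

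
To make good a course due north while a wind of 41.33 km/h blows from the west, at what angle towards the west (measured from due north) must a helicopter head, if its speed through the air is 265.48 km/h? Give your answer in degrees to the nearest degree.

The wind pushes perpendicular to the desired track; the heading must have a component into the wind equal to 41.33 km/h: 265.48 sin θ = 41.33.
sin θ = 0.1557, so θ = 8.956°.

9°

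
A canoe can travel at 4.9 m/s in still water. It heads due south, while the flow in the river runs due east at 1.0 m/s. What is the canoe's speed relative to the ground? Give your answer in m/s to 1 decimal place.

Taking east as x and north as y: velocity relative to the water = (0.000, -4.900) m/s; the water relative to ground = (1.000, 0.000) m/s.
Velocity relative to ground = (0.000, -4.900) + (1.000, 0.000) = (1.000, -4.900) m/s.
Speed = |(1.000, -4.900)| = 5.001 m/s.

5.0 m/s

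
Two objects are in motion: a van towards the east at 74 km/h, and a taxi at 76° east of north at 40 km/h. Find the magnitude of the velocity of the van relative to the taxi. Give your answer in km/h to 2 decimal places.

Taking east as x and north as y: van velocity = (74.000, 0.000) km/h; taxi velocity = (38.812, 9.677) km/h.
Velocity of van relative to taxi = (74.000, 0.000) − (38.812, 9.677) = (35.188, -9.677) km/h.
Magnitude = |(35.188, -9.677)| = 36.495 km/h.

36.49 km/h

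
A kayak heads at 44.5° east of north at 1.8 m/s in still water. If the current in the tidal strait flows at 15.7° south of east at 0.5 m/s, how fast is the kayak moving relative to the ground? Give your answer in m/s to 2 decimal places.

Taking east as x and north as y: velocity relative to the water = (1.262, 1.284) m/s; the water relative to ground = (0.481, -0.135) m/s.
Velocity relative to ground = (1.262, 1.284) + (0.481, -0.135) = (1.743, 1.149) m/s.
Speed = |(1.743, 1.149)| = 2.087 m/s.

2.09 m/s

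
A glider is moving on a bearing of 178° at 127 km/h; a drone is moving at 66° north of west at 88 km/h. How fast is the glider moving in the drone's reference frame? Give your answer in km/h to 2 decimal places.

Taking east as x and north as y: glider velocity = (4.432, -126.923) km/h; drone velocity = (-35.793, 80.392) km/h.
Velocity of glider relative to drone = (4.432, -126.923) − (-35.793, 80.392) = (40.225, -207.315) km/h.
Magnitude = |(40.225, -207.315)| = 211.181 km/h.

211.18 km/h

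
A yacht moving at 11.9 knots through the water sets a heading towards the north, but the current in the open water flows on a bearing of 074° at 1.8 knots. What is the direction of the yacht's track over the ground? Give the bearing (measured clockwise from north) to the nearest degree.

008°

Taking east as x and north as y: velocity relative to the water = (0.000, 11.900) knots; the water relative to ground = (1.730, 0.496) knots.
Velocity relative to ground = (0.000, 11.900) + (1.730, 0.496) = (1.730, 12.396) knots.
Bearing = atan2(1.73, 12.40) = 7.95° clockwise from north.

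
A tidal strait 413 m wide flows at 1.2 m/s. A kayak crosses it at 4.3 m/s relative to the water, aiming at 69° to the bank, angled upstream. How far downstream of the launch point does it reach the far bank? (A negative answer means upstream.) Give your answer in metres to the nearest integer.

-35 m

Perpendicular speed = 4.014 m/s; crossing time = 413 / 4.014 = 102.880 s.
Net downstream speed = -0.341 m/s.
Drift = -0.341 × 102.880 = -35.080 m (upstream).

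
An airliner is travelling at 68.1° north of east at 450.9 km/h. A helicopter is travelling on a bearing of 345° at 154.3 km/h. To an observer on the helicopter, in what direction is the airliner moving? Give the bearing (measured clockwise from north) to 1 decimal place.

037.7°

Taking east as x and north as y: airliner velocity = (168.180, 418.361) km/h; helicopter velocity = (-39.936, 149.042) km/h.
Velocity of airliner relative to helicopter = (168.180, 418.361) − (-39.936, 149.042) = (208.116, 269.319) km/h.
Bearing = atan2(208.12, 269.32) = 37.70° clockwise from north.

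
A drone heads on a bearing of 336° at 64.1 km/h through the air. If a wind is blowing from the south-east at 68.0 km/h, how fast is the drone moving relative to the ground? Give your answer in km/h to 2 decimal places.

129.89 km/h

Taking east as x and north as y: velocity relative to the air = (-26.072, 58.558) km/h; the air relative to ground = (-48.083, 48.083) km/h.
Velocity relative to ground = (-26.072, 58.558) + (-48.083, 48.083) = (-74.155, 106.642) km/h.
Speed = |(-74.155, 106.642)| = 129.890 km/h.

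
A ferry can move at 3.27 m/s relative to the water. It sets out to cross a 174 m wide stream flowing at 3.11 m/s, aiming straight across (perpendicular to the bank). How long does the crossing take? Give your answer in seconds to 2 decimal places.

53.21 s

The component of the ferry's velocity perpendicular to the bank is 3.27 m/s.
The current is parallel to the bank, so it does not affect the crossing time.
Time = 174 / 3.270 = 53.211 s.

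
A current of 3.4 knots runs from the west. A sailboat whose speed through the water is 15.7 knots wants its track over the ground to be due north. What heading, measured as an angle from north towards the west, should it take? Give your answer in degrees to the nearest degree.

The current pushes perpendicular to the desired track; the heading must have a component into the current equal to 3.4 knots: 15.7 sin θ = 3.4.
sin θ = 0.2166, so θ = 12.507°.

13°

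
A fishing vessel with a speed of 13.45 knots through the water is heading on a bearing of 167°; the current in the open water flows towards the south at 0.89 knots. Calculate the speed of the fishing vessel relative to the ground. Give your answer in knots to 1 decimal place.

14.3 knots

Taking east as x and north as y: velocity relative to the water = (3.026, -13.105) knots; the water relative to ground = (0.000, -0.890) knots.
Velocity relative to ground = (3.026, -13.105) + (0.000, -0.890) = (3.026, -13.995) knots.
Speed = |(3.026, -13.995)| = 14.319 knots.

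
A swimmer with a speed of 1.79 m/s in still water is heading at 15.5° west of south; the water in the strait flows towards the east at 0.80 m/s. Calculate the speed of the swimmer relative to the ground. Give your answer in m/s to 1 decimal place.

1.8 m/s

Taking east as x and north as y: velocity relative to the water = (-0.478, -1.725) m/s; the water relative to ground = (0.800, 0.000) m/s.
Velocity relative to ground = (-0.478, -1.725) + (0.800, 0.000) = (0.322, -1.725) m/s.
Speed = |(0.322, -1.725)| = 1.755 m/s.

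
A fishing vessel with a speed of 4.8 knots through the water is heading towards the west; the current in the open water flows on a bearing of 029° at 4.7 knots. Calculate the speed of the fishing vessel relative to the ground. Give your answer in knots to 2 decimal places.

Taking east as x and north as y: velocity relative to the water = (-4.800, 0.000) knots; the water relative to ground = (2.279, 4.111) knots.
Velocity relative to ground = (-4.800, 0.000) + (2.279, 4.111) = (-2.521, 4.111) knots.
Speed = |(-2.521, 4.111)| = 4.822 knots.

4.82 knots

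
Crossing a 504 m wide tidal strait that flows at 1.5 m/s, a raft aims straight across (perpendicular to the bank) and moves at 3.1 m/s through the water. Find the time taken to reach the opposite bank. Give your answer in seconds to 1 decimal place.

162.6 s

The component of the raft's velocity perpendicular to the bank is 3.1 m/s.
The flow acts along the bank and has no component across it.
Time = 504 / 3.100 = 162.581 s.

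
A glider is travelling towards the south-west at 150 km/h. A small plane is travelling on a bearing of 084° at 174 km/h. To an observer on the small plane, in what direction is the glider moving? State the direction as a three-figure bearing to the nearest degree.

Taking east as x and north as y: glider velocity = (-106.066, -106.066) km/h; small plane velocity = (173.047, 18.188) km/h.
Velocity of glider relative to small plane = (-106.066, -106.066) − (173.047, 18.188) = (-279.113, -124.254) km/h.
Bearing = atan2(-279.11, -124.25) = 246.00° clockwise from north.

246°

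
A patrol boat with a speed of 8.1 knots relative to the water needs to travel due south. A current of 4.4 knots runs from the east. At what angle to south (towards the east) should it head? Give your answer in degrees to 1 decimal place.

32.9°

The current pushes perpendicular to the desired track; the heading must have a component into the current equal to 4.4 knots: 8.1 sin θ = 4.4.
sin θ = 0.5432, so θ = 32.902°.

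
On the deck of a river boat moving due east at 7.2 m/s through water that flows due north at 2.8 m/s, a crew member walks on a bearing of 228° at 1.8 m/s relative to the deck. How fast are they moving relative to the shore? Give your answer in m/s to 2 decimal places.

6.08 m/s

In east/north components (m/s): crew member relative to river boat = (-1.338, -1.204); river boat relative to water = (7.200, 0.000); water relative to ground = (0.000, 2.800).
Sum = (5.862, 1.596) m/s.
Speed = |(5.862, 1.596)| = 6.076 m/s.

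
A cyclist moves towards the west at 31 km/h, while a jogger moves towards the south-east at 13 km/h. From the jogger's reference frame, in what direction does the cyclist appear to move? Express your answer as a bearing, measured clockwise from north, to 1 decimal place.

282.9°

Taking east as x and north as y: cyclist velocity = (-31.000, 0.000) km/h; jogger velocity = (9.192, -9.192) km/h.
Velocity of cyclist relative to jogger = (-31.000, 0.000) − (9.192, -9.192) = (-40.192, 9.192) km/h.
Bearing = atan2(-40.19, 9.19) = 282.88° clockwise from north.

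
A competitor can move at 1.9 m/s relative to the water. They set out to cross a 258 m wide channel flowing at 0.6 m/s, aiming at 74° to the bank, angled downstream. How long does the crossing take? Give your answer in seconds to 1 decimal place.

141.3 s

The component of the competitor's velocity perpendicular to the bank is 1.9 × sin 74° = 1.826 m/s.
Only the cross-stream component determines the crossing time; the current contributes nothing perpendicular to the bank.
Time = 258 / 1.826 = 141.262 s.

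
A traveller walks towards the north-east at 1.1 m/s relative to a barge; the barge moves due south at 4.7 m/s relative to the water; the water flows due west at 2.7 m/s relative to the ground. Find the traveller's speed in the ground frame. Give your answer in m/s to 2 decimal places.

In east/north components (m/s): traveller relative to barge = (0.778, 0.778); barge relative to water = (0.000, -4.700); water relative to ground = (-2.700, 0.000).
Sum = (-1.922, -3.922) m/s.
Speed = |(-1.922, -3.922)| = 4.368 m/s.

4.37 m/s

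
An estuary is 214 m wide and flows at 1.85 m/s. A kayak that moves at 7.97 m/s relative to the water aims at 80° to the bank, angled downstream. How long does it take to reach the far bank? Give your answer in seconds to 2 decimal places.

The component of the kayak's velocity perpendicular to the bank is 7.97 × sin 80° = 7.849 m/s.
Only the cross-stream component determines the crossing time; the current contributes nothing perpendicular to the bank.
Time = 214 / 7.849 = 27.265 s.

27.26 s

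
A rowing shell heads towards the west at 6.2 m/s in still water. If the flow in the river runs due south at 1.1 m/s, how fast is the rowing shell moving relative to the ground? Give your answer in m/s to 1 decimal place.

Taking east as x and north as y: velocity relative to the water = (-6.200, 0.000) m/s; the water relative to ground = (0.000, -1.100) m/s.
Velocity relative to ground = (-6.200, 0.000) + (0.000, -1.100) = (-6.200, -1.100) m/s.
Speed = |(-6.200, -1.100)| = 6.297 m/s.

6.3 m/s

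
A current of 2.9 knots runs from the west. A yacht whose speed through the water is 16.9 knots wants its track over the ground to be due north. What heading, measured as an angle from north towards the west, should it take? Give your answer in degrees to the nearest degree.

10°

The current pushes perpendicular to the desired track; the heading must have a component into the current equal to 2.9 knots: 16.9 sin θ = 2.9.
sin θ = 0.1716, so θ = 9.881°.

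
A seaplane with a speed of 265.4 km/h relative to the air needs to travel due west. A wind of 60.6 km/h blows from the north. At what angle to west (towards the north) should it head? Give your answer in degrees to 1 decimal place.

13.2°

The wind pushes perpendicular to the desired track; the heading must have a component into the wind equal to 60.6 km/h: 265.4 sin θ = 60.6.
sin θ = 0.2283, so θ = 13.199°.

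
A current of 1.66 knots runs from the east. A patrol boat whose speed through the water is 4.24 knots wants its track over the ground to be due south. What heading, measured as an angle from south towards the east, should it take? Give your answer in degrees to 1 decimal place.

23.0°

The current pushes perpendicular to the desired track; the heading must have a component into the current equal to 1.66 knots: 4.24 sin θ = 1.66.
sin θ = 0.3915, so θ = 23.048°.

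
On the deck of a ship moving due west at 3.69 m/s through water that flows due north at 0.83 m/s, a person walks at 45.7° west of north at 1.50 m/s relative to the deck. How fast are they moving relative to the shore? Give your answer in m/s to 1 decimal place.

In east/north components (m/s): person relative to ship = (-1.074, 1.048); ship relative to water = (-3.690, 0.000); water relative to ground = (0.000, 0.830).
Sum = (-4.764, 1.878) m/s.
Speed = |(-4.764, 1.878)| = 5.120 m/s.

5.1 m/s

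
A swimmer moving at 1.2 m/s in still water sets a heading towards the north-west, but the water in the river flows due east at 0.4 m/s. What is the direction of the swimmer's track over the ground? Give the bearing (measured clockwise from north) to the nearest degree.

332°

Taking east as x and north as y: velocity relative to the water = (-0.849, 0.849) m/s; the water relative to ground = (0.400, 0.000) m/s.
Velocity relative to ground = (-0.849, 0.849) + (0.400, 0.000) = (-0.449, 0.849) m/s.
Bearing = atan2(-0.45, 0.85) = 332.14° clockwise from north.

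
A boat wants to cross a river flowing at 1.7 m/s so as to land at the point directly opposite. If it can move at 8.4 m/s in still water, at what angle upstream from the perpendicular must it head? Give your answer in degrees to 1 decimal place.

11.7°

To cancel the current, the upstream component of the boat's velocity must equal the flow: 8.4 sin θ = 1.7.
sin θ = 1.7 / 8.4 = 0.2024.
θ = arcsin(0.2024) = 11.676°.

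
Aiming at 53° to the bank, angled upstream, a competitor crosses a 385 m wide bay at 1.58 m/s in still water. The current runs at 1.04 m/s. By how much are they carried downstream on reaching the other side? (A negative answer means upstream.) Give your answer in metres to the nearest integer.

27 m

Perpendicular speed = 1.262 m/s; crossing time = 385 / 1.262 = 305.109 s.
Net downstream speed = 0.089 m/s.
Drift = 0.089 × 305.109 = 27.195 m (downstream).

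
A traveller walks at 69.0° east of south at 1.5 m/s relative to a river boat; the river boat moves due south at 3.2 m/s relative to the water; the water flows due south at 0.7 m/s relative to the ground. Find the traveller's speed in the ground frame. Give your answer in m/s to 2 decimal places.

4.65 m/s

In east/north components (m/s): traveller relative to river boat = (1.400, -0.538); river boat relative to water = (0.000, -3.200); water relative to ground = (0.000, -0.700).
Sum = (1.400, -4.438) m/s.
Speed = |(1.400, -4.438)| = 4.653 m/s.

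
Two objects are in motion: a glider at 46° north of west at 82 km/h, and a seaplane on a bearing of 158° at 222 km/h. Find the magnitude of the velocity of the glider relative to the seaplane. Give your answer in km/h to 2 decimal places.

299.61 km/h

Taking east as x and north as y: glider velocity = (-56.962, 58.986) km/h; seaplane velocity = (83.163, -205.835) km/h.
Velocity of glider relative to seaplane = (-56.962, 58.986) − (83.163, -205.835) = (-140.125, 264.821) km/h.
Magnitude = |(-140.125, 264.821)| = 299.608 km/h.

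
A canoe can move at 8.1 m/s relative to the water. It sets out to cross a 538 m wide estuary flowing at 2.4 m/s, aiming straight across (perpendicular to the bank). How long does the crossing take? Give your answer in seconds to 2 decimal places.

66.42 s

The component of the canoe's velocity perpendicular to the bank is 8.1 m/s.
Only the cross-stream component determines the crossing time; the current contributes nothing perpendicular to the bank.
Time = 538 / 8.100 = 66.420 s.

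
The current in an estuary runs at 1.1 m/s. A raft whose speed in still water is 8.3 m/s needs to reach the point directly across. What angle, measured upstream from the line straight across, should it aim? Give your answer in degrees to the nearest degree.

8°

To cancel the current, the upstream component of the raft's velocity must equal the flow: 8.3 sin θ = 1.1.
sin θ = 1.1 / 8.3 = 0.1325.
θ = arcsin(0.1325) = 7.616°.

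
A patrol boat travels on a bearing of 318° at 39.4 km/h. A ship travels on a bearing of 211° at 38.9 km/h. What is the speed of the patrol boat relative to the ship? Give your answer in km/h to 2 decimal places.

Taking east as x and north as y: patrol boat velocity = (-26.364, 29.280) km/h; ship velocity = (-20.035, -33.344) km/h.
Velocity of patrol boat relative to ship = (-26.364, 29.280) − (-20.035, -33.344) = (-6.329, 62.624) km/h.
Magnitude = |(-6.329, 62.624)| = 62.943 km/h.

62.94 km/h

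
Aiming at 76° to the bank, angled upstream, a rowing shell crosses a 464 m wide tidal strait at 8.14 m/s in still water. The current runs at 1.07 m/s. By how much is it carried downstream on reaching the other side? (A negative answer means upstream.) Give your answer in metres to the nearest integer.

-53 m

Perpendicular speed = 7.898 m/s; crossing time = 464 / 7.898 = 58.748 s.
Net downstream speed = -0.899 m/s.
Drift = -0.899 × 58.748 = -52.828 m (upstream).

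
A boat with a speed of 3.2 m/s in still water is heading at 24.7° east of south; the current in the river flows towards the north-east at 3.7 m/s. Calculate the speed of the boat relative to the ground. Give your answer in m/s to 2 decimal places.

Taking east as x and north as y: velocity relative to the water = (1.337, -2.907) m/s; the water relative to ground = (2.616, 2.616) m/s.
Velocity relative to ground = (1.337, -2.907) + (2.616, 2.616) = (3.953, -0.291) m/s.
Speed = |(3.953, -0.291)| = 3.964 m/s.

3.96 m/s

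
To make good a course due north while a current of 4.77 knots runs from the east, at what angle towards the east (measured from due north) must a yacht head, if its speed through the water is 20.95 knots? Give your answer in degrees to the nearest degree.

13°

The current pushes perpendicular to the desired track; the heading must have a component into the current equal to 4.77 knots: 20.95 sin θ = 4.77.
sin θ = 0.2277, so θ = 13.161°.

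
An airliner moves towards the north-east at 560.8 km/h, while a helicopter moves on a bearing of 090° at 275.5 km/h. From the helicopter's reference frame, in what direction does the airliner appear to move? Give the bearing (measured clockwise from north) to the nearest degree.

017°

Taking east as x and north as y: airliner velocity = (396.545, 396.545) km/h; helicopter velocity = (275.500, 0.000) km/h.
Velocity of airliner relative to helicopter = (396.545, 396.545) − (275.500, 0.000) = (121.045, 396.545) km/h.
Bearing = atan2(121.05, 396.55) = 16.97° clockwise from north.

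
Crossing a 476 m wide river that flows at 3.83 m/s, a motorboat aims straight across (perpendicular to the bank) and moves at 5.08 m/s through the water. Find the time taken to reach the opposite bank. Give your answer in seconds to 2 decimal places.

93.70 s

The component of the motorboat's velocity perpendicular to the bank is 5.08 m/s.
The flow acts along the bank and has no component across it.
Time = 476 / 5.080 = 93.701 s.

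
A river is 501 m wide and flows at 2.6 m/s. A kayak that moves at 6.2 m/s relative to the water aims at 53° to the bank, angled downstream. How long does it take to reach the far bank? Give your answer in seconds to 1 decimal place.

101.2 s

The component of the kayak's velocity perpendicular to the bank is 6.2 × sin 53° = 4.952 m/s.
Only the cross-stream component determines the crossing time; the current contributes nothing perpendicular to the bank.
Time = 501 / 4.952 = 101.181 s.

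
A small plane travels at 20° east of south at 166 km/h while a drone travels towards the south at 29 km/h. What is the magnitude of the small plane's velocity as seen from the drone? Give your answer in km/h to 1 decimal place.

139.1 km/h

Taking east as x and north as y: small plane velocity = (56.775, -155.989) km/h; drone velocity = (0.000, -29.000) km/h.
Velocity of small plane relative to drone = (56.775, -155.989) − (0.000, -29.000) = (56.775, -126.989) km/h.
Magnitude = |(56.775, -126.989)| = 139.103 km/h.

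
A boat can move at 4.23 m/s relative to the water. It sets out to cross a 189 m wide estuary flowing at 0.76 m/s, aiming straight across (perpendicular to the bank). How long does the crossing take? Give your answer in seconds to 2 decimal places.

The component of the boat's velocity perpendicular to the bank is 4.23 m/s.
Only the cross-stream component determines the crossing time; the current contributes nothing perpendicular to the bank.
Time = 189 / 4.230 = 44.681 s.

44.68 s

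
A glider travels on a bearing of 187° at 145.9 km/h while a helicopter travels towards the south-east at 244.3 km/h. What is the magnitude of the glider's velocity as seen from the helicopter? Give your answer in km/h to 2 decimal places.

Taking east as x and north as y: glider velocity = (-17.781, -144.812) km/h; helicopter velocity = (172.746, -172.746) km/h.
Velocity of glider relative to helicopter = (-17.781, -144.812) − (172.746, -172.746) = (-190.527, 27.934) km/h.
Magnitude = |(-190.527, 27.934)| = 192.564 km/h.

192.56 km/h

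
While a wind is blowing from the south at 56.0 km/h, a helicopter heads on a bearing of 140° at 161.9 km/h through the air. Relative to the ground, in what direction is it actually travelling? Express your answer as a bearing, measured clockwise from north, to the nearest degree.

123°

Taking east as x and north as y: velocity relative to the air = (104.067, -124.023) km/h; the air relative to ground = (0.000, 56.000) km/h.
Velocity relative to ground = (104.067, -124.023) + (0.000, 56.000) = (104.067, -68.023) km/h.
Bearing = atan2(104.07, -68.02) = 123.17° clockwise from north.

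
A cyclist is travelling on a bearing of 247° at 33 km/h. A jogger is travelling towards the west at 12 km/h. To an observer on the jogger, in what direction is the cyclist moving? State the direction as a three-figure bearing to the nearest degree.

Taking east as x and north as y: cyclist velocity = (-30.377, -12.894) km/h; jogger velocity = (-12.000, 0.000) km/h.
Velocity of cyclist relative to jogger = (-30.377, -12.894) − (-12.000, 0.000) = (-18.377, -12.894) km/h.
Bearing = atan2(-18.38, -12.89) = 234.94° clockwise from north.

235°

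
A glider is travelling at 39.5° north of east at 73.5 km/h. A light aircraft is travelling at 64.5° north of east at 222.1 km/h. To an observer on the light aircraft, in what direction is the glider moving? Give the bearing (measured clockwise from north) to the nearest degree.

194°

Taking east as x and north as y: glider velocity = (56.714, 46.752) km/h; light aircraft velocity = (95.617, 200.464) km/h.
Velocity of glider relative to light aircraft = (56.714, 46.752) − (95.617, 200.464) = (-38.902, -153.712) km/h.
Bearing = atan2(-38.90, -153.71) = 194.20° clockwise from north.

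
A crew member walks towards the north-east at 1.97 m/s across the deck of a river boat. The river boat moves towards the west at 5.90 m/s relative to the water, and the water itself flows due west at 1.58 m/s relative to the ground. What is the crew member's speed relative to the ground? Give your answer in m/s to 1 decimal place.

In east/north components (m/s): crew member relative to river boat = (1.393, 1.393); river boat relative to water = (-5.900, 0.000); water relative to ground = (-1.580, 0.000).
Sum = (-6.087, 1.393) m/s.
Speed = |(-6.087, 1.393)| = 6.244 m/s.

6.2 m/s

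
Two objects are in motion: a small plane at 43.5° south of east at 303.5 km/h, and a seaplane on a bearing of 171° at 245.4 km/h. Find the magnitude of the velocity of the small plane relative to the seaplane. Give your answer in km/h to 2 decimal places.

184.82 km/h

Taking east as x and north as y: small plane velocity = (220.151, -208.916) km/h; seaplane velocity = (38.389, -242.379) km/h.
Velocity of small plane relative to seaplane = (220.151, -208.916) − (38.389, -242.379) = (181.762, 33.463) km/h.
Magnitude = |(181.762, 33.463)| = 184.817 km/h.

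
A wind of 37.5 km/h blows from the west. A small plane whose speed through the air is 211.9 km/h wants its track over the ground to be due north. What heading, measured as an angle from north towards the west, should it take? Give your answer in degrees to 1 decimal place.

The wind pushes perpendicular to the desired track; the heading must have a component into the wind equal to 37.5 km/h: 211.9 sin θ = 37.5.
sin θ = 0.1770, so θ = 10.193°.

10.2°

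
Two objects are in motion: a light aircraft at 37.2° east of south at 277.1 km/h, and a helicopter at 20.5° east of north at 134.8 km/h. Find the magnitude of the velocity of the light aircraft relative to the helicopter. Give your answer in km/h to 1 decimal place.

Taking east as x and north as y: light aircraft velocity = (167.534, -220.718) km/h; helicopter velocity = (47.208, 126.263) km/h.
Velocity of light aircraft relative to helicopter = (167.534, -220.718) − (47.208, 126.263) = (120.326, -346.982) km/h.
Magnitude = |(120.326, -346.982)| = 367.253 km/h.

367.3 km/h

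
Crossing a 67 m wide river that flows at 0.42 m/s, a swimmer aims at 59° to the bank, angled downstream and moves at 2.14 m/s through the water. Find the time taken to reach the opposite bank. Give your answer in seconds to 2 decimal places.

36.53 s

The component of the swimmer's velocity perpendicular to the bank is 2.14 × sin 59° = 1.834 m/s.
The flow acts along the bank and has no component across it.
Time = 67 / 1.834 = 36.525 s.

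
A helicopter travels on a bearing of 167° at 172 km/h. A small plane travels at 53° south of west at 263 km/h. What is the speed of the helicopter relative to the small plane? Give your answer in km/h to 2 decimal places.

Taking east as x and north as y: helicopter velocity = (38.692, -167.592) km/h; small plane velocity = (-158.277, -210.041) km/h.
Velocity of helicopter relative to small plane = (38.692, -167.592) − (-158.277, -210.041) = (196.969, 42.449) km/h.
Magnitude = |(196.969, 42.449)| = 201.491 km/h.

201.49 km/h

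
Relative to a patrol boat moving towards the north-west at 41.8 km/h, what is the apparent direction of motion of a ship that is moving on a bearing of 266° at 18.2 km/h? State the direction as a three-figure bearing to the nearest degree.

160°

Taking east as x and north as y: ship velocity = (-18.156, -1.270) km/h; patrol boat velocity = (-29.557, 29.557) km/h.
Velocity of ship relative to patrol boat = (-18.156, -1.270) − (-29.557, 29.557) = (11.401, -30.827) km/h.
Bearing = atan2(11.40, -30.83) = 159.70° clockwise from north.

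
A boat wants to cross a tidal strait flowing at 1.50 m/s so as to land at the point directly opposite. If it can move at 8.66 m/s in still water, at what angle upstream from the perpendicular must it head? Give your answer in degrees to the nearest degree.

10°

To cancel the current, the upstream component of the boat's velocity must equal the flow: 8.66 sin θ = 1.50.
sin θ = 1.50 / 8.66 = 0.1732.
θ = arcsin(0.1732) = 9.975°.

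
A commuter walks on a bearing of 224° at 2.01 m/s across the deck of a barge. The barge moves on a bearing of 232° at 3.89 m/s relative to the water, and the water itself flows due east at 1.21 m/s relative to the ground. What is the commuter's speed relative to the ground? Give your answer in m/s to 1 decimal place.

5.0 m/s

In east/north components (m/s): commuter relative to barge = (-1.396, -1.446); barge relative to water = (-3.065, -2.395); water relative to ground = (1.210, 0.000).
Sum = (-3.252, -3.841) m/s.
Speed = |(-3.252, -3.841)| = 5.032 m/s.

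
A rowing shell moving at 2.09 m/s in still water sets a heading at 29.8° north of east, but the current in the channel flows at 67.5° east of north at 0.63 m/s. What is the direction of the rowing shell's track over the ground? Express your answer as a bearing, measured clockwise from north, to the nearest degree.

Taking east as x and north as y: velocity relative to the water = (1.814, 1.039) m/s; the water relative to ground = (0.582, 0.241) m/s.
Velocity relative to ground = (1.814, 1.039) + (0.582, 0.241) = (2.396, 1.280) m/s.
Bearing = atan2(2.40, 1.28) = 61.89° clockwise from north.

062°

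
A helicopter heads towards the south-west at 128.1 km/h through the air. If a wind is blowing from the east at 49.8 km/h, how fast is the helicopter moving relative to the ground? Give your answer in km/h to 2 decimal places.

Taking east as x and north as y: velocity relative to the air = (-90.580, -90.580) km/h; the air relative to ground = (-49.800, 0.000) km/h.
Velocity relative to ground = (-90.580, -90.580) + (-49.800, 0.000) = (-140.380, -90.580) km/h.
Speed = |(-140.380, -90.580)| = 167.067 km/h.

167.07 km/h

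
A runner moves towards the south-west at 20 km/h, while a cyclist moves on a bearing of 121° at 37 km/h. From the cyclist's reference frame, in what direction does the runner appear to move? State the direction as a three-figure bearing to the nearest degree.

Taking east as x and north as y: runner velocity = (-14.142, -14.142) km/h; cyclist velocity = (31.715, -19.056) km/h.
Velocity of runner relative to cyclist = (-14.142, -14.142) − (31.715, -19.056) = (-45.857, 4.914) km/h.
Bearing = atan2(-45.86, 4.91) = 276.12° clockwise from north.

276°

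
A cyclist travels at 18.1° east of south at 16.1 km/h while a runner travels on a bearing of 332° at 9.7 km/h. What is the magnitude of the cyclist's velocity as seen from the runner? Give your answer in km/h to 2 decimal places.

25.71 km/h

Taking east as x and north as y: cyclist velocity = (5.002, -15.303) km/h; runner velocity = (-4.554, 8.565) km/h.
Velocity of cyclist relative to runner = (5.002, -15.303) − (-4.554, 8.565) = (9.556, -23.868) km/h.
Magnitude = |(9.556, -23.868)| = 25.710 km/h.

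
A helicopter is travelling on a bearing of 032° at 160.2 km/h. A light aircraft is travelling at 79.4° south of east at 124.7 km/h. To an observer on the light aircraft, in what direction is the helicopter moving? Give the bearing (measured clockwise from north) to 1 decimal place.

013.5°

Taking east as x and north as y: helicopter velocity = (84.893, 135.857) km/h; light aircraft velocity = (22.939, -122.572) km/h.
Velocity of helicopter relative to light aircraft = (84.893, 135.857) − (22.939, -122.572) = (61.954, 258.429) km/h.
Bearing = atan2(61.95, 258.43) = 13.48° clockwise from north.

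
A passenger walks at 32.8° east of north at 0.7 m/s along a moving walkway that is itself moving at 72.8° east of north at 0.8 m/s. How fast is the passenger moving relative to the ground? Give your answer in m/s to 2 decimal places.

1.41 m/s

Taking east as x and north as y: moving walkway velocity = (0.764, 0.237) m/s; passenger velocity relative to moving walkway = (0.379, 0.588) m/s.
Velocity relative to ground = (0.764, 0.237) + (0.379, 0.588) = (1.143, 0.825) m/s.
Speed = |(1.143, 0.825)| = 1.410 m/s.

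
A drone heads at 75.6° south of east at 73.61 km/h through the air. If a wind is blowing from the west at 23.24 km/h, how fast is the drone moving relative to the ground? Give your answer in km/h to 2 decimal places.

Taking east as x and north as y: velocity relative to the air = (18.306, -71.297) km/h; the air relative to ground = (23.240, 0.000) km/h.
Velocity relative to ground = (18.306, -71.297) + (23.240, 0.000) = (41.546, -71.297) km/h.
Speed = |(41.546, -71.297)| = 82.519 km/h.

82.52 km/h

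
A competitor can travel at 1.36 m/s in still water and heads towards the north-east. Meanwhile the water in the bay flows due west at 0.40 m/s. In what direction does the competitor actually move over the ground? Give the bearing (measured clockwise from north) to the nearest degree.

Taking east as x and north as y: velocity relative to the water = (0.962, 0.962) m/s; the water relative to ground = (-0.400, 0.000) m/s.
Velocity relative to ground = (0.962, 0.962) + (-0.400, 0.000) = (0.562, 0.962) m/s.
Bearing = atan2(0.56, 0.96) = 30.29° clockwise from north.

030°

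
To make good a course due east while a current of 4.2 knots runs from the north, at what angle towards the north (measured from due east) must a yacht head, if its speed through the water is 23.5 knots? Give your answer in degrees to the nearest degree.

10°

The current pushes perpendicular to the desired track; the heading must have a component into the current equal to 4.2 knots: 23.5 sin θ = 4.2.
sin θ = 0.1787, so θ = 10.295°.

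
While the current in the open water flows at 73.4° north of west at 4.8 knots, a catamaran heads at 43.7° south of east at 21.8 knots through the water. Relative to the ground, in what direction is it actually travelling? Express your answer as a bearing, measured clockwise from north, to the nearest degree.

Taking east as x and north as y: velocity relative to the water = (15.761, -15.061) knots; the water relative to ground = (-1.371, 4.600) knots.
Velocity relative to ground = (15.761, -15.061) + (-1.371, 4.600) = (14.389, -10.461) knots.
Bearing = atan2(14.39, -10.46) = 126.02° clockwise from north.

126°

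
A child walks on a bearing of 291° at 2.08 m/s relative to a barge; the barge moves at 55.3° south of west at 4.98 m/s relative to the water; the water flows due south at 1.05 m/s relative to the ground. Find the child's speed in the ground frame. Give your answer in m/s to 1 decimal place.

6.5 m/s

In east/north components (m/s): child relative to barge = (-1.942, 0.745); barge relative to water = (-2.835, -4.094); water relative to ground = (0.000, -1.050).
Sum = (-4.777, -4.399) m/s.
Speed = |(-4.777, -4.399)| = 6.494 m/s.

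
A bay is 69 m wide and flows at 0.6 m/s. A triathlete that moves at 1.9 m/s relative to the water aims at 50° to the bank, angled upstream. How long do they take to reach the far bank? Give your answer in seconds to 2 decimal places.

47.41 s

The component of the triathlete's velocity perpendicular to the bank is 1.9 × sin 50° = 1.455 m/s.
The current is parallel to the bank, so it does not affect the crossing time.
Time = 69 / 1.455 = 47.407 s.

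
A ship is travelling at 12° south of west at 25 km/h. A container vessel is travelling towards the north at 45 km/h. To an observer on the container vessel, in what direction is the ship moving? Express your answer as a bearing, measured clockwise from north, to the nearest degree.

Taking east as x and north as y: ship velocity = (-24.454, -5.198) km/h; container vessel velocity = (0.000, 45.000) km/h.
Velocity of ship relative to container vessel = (-24.454, -5.198) − (0.000, 45.000) = (-24.454, -50.198) km/h.
Bearing = atan2(-24.45, -50.20) = 205.97° clockwise from north.

206°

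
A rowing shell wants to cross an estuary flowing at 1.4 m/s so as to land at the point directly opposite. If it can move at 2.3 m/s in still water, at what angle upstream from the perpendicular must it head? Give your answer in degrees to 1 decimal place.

To cancel the current, the upstream component of the rowing shell's velocity must equal the flow: 2.3 sin θ = 1.4.
sin θ = 1.4 / 2.3 = 0.6087.
θ = arcsin(0.6087) = 37.495°.

37.5°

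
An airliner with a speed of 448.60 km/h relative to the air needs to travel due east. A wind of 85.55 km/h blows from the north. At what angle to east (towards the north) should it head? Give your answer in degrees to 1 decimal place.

11.0°

The wind pushes perpendicular to the desired track; the heading must have a component into the wind equal to 85.55 km/h: 448.60 sin θ = 85.55.
sin θ = 0.1907, so θ = 10.994°.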